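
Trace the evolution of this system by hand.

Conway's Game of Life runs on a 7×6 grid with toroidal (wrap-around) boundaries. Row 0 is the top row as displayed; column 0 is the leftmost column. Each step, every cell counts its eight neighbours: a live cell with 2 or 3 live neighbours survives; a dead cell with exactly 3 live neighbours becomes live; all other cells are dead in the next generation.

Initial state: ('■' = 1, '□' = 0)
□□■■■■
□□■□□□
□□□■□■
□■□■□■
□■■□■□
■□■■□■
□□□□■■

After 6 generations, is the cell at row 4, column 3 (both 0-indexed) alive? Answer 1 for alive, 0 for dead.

step 0: □□■■■■
□□■□□□
□□□■□■
□■□■□■
□■■□■□
■□■■□■
□□□□■■
step 1: □□■□□■
□□■□□■
■□□■□□
□■□■□■
□□□□□□
■□■□□□
□■□□□□
step 2: ■■■□□□
■■■■■■
■■□■□■
■□■□■□
■■■□□□
□■□□□□
■■■□□□
step 3: □□□□■□
□□□□□□
□□□□□□
□□□□■□
■□■■□■
□□□□□□
□□□□□□
step 4: □□□□□□
□□□□□□
□□□□□□
□□□■■■
□□□■■■
□□□□□□
□□□□□□
step 5: □□□□□□
□□□□□□
□□□□■□
□□□■□■
□□□■□■
□□□□■□
□□□□□□
step 6: □□□□□□
□□□□□□
□□□□■□
□□□■□■
□□□■□■
□□□□■□
□□□□□□

1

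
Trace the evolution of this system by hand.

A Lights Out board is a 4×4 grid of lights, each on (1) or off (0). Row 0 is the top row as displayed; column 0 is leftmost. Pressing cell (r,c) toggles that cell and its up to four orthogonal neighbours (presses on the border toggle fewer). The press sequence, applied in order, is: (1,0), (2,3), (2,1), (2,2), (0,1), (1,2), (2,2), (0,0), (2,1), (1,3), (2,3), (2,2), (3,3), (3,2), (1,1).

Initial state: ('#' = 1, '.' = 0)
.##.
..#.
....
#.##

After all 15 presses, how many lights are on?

11

[0] .##.
..#.
....
#.##
[1] ###.
###.
#...
#.##
[2] ###.
####
#.##
#.#.
[3] ###.
#.##
.#.#
###.
[4] ###.
#..#
..#.
##..
[5] ....
##.#
..#.
##..
[6] ..#.
#.#.
....
##..
[7] ..#.
#...
.###
###.
[8] ###.
....
.###
###.
[9] ###.
.#..
#..#
#.#.
[10] ####
.###
#...
#.#.
[11] ####
.##.
#.##
#.##
[12] ####
.#..
##..
#..#
[13] ####
.#..
##.#
#.#.
[14] ####
.#..
####
##.#
[15] #.##
#.#.
#.##
##.#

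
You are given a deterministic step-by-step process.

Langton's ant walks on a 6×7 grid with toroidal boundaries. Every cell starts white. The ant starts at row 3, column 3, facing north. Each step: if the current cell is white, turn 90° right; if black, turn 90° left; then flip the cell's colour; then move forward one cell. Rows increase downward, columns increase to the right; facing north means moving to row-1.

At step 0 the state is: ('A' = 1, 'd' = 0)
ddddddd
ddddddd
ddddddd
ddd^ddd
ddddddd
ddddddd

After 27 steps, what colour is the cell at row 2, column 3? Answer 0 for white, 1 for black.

t=0: ddddddd
ddddddd
ddddddd
ddd^ddd
ddddddd
ddddddd
t=1: ddddddd
ddddddd
ddddddd
dddA>dd
ddddddd
ddddddd
t=2: ddddddd
ddddddd
ddddddd
dddAAdd
ddddvdd
ddddddd
t=3: ddddddd
ddddddd
ddddddd
dddAAdd
ddd<Add
ddddddd
t=4: ddddddd
ddddddd
ddddddd
ddd^Add
dddAAdd
ddddddd
t=5: ddddddd
ddddddd
ddddddd
dd<dAdd
dddAAdd
ddddddd
t=6: ddddddd
ddddddd
dd^dddd
ddAdAdd
dddAAdd
ddddddd
t=7: ddddddd
ddddddd
ddA>ddd
ddAdAdd
dddAAdd
ddddddd
t=8: ddddddd
ddddddd
ddAAddd
ddAvAdd
dddAAdd
ddddddd
t=9: ddddddd
ddddddd
ddAAddd
dd<AAdd
dddAAdd
ddddddd
t=10: ddddddd
ddddddd
ddAAddd
dddAAdd
ddvAAdd
ddddddd
t=11: ddddddd
ddddddd
ddAAddd
dddAAdd
d<AAAdd
ddddddd
t=12: ddddddd
ddddddd
ddAAddd
d^dAAdd
dAAAAdd
ddddddd
t=13: ddddddd
ddddddd
ddAAddd
dA>AAdd
dAAAAdd
ddddddd
t=14: ddddddd
ddddddd
ddAAddd
dAAAAdd
dAvAAdd
ddddddd
t=15: ddddddd
ddddddd
ddAAddd
dAAAAdd
dAd>Add
ddddddd
t=16: ddddddd
ddddddd
ddAAddd
dAA^Add
dAddAdd
ddddddd
t=17: ddddddd
ddddddd
ddAAddd
dA<dAdd
dAddAdd
ddddddd
t=18: ddddddd
ddddddd
ddAAddd
dAddAdd
dAvdAdd
ddddddd
t=19: ddddddd
ddddddd
ddAAddd
dAddAdd
d<AdAdd
ddddddd
t=20: ddddddd
ddddddd
ddAAddd
dAddAdd
ddAdAdd
dvddddd
t=21: ddddddd
ddddddd
ddAAddd
dAddAdd
ddAdAdd
<Addddd
t=22: ddddddd
ddddddd
ddAAddd
dAddAdd
^dAdAdd
AAddddd
t=23: ddddddd
ddddddd
ddAAddd
dAddAdd
A>AdAdd
AAddddd
t=24: ddddddd
ddddddd
ddAAddd
dAddAdd
AAAdAdd
Avddddd
t=25: ddddddd
ddddddd
ddAAddd
dAddAdd
AAAdAdd
Ad>dddd
t=26: ddvdddd
ddddddd
ddAAddd
dAddAdd
AAAdAdd
AdAdddd
t=27: d<Adddd
ddddddd
ddAAddd
dAddAdd
AAAdAdd
AdAdddd

1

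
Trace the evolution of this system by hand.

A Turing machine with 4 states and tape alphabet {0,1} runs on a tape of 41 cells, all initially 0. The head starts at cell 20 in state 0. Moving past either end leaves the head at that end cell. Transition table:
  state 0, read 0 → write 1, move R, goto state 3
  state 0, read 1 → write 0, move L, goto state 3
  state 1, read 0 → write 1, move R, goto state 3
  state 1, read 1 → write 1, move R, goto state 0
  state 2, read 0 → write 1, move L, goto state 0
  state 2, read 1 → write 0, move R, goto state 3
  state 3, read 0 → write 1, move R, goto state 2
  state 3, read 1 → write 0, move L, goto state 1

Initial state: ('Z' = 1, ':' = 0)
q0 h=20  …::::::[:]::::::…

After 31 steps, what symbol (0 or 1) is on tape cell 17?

gen 0: q0 h=20  …::::::[:]::::::…
gen 1: q3 h=21  …:::::Z[:]::::::…
gen 2: q2 h=22  …::::ZZ[:]::::::…
gen 3: q0 h=21  …:::::Z[Z]Z:::::…
gen 4: q3 h=20  …::::::[Z]:Z::::…
gen 5: q1 h=19  …::::::[:]::Z:::…
gen 6: q3 h=20  …:::::Z[:]:Z::::…
gen 7: q2 h=21  …::::ZZ[:]Z:::::…
gen 8: q0 h=20  …:::::Z[Z]ZZ::::…
gen 9: q3 h=19  …::::::[Z]:ZZ:::…
gen 10: q1 h=18  …::::::[:]::ZZ::…
gen 11: q3 h=19  …:::::Z[:]:ZZ:::…
gen 12: q2 h=20  …::::ZZ[:]ZZ::::…
gen 13: q0 h=19  …:::::Z[Z]ZZZ:::…
gen 14: q3 h=18  …::::::[Z]:ZZZ::…
gen 15: q1 h=17  …::::::[:]::ZZZ:…
gen 16: q3 h=18  …:::::Z[:]:ZZZ::…
gen 17: q2 h=19  …::::ZZ[:]ZZZ:::…
gen 18: q0 h=18  …:::::Z[Z]ZZZZ::…
gen 19: q3 h=17  …::::::[Z]:ZZZZ:…
gen 20: q1 h=16  …::::::[:]::ZZZZ…
gen 21: q3 h=17  …:::::Z[:]:ZZZZ:…
gen 22: q2 h=18  …::::ZZ[:]ZZZZ::…
gen 23: q0 h=17  …:::::Z[Z]ZZZZZ:…
gen 24: q3 h=16  …::::::[Z]:ZZZZZ…
gen 25: q1 h=15  …::::::[:]::ZZZZ…
gen 26: q3 h=16  …:::::Z[:]:ZZZZZ…
gen 27: q2 h=17  …::::ZZ[:]ZZZZZ:…
gen 28: q0 h=16  …:::::Z[Z]ZZZZZZ…
gen 29: q3 h=15  …::::::[Z]:ZZZZZ…
gen 30: q1 h=14  …::::::[:]::ZZZZ…
gen 31: q3 h=15  …:::::Z[:]:ZZZZZ…

1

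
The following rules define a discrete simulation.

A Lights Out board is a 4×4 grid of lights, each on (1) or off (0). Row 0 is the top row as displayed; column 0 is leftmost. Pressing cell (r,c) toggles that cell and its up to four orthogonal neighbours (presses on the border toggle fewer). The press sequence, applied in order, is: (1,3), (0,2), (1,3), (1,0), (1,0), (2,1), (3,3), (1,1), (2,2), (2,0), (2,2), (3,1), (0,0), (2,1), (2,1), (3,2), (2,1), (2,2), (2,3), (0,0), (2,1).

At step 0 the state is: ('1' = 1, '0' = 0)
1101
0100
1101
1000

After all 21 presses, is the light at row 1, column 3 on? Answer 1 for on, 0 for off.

step 0: 1101
0100
1101
1000
step 1: 1100
0111
1100
1000
step 2: 1011
0101
1100
1000
step 3: 1010
0110
1101
1000
step 4: 0010
1010
0101
1000
step 5: 1010
0110
1101
1000
step 6: 1010
0010
0011
1100
step 7: 1010
0010
0010
1111
step 8: 1110
1100
0110
1111
step 9: 1110
1110
0001
1101
step 10: 1110
0110
1101
0101
step 11: 1110
0100
1010
0111
step 12: 1110
0100
1110
1001
step 13: 0010
1100
1110
1001
step 14: 0010
1000
0000
1101
step 15: 0010
1100
1110
1001
step 16: 0010
1100
1100
1110
step 17: 0010
1000
0010
1010
step 18: 0010
1010
0101
1000
step 19: 0010
1011
0110
1001
step 20: 1110
0011
0110
1001
step 21: 1110
0111
1000
1101

1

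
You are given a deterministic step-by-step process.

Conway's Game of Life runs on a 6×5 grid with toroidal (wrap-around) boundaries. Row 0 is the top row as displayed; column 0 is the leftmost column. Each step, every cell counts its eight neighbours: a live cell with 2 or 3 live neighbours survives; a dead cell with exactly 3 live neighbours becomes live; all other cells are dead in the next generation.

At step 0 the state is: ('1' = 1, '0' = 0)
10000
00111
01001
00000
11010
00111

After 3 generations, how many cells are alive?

t=0: 10000
00111
01001
00000
11010
00111
t=1: 11000
01111
10101
01101
11010
00110
t=2: 10000
00000
00000
00000
10000
00010
t=3: 00000
00000
00000
00000
00000
00001

1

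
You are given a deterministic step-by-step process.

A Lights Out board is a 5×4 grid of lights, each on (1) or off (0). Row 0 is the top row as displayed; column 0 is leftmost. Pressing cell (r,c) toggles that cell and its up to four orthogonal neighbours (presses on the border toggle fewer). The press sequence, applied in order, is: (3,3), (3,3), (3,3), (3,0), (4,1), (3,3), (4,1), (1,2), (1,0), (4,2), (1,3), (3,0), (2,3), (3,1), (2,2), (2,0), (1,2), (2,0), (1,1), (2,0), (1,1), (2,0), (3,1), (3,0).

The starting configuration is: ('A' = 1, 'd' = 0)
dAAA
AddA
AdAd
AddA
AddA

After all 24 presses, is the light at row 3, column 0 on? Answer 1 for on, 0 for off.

t=0: dAAA
AddA
AdAd
AddA
AddA
t=1: dAAA
AddA
AdAA
AdAd
Addd
t=2: dAAA
AddA
AdAd
AddA
AddA
t=3: dAAA
AddA
AdAA
AdAd
Addd
t=4: dAAA
AddA
ddAA
dAAd
dddd
t=5: dAAA
AddA
ddAA
ddAd
AAAd
t=6: dAAA
AddA
ddAd
dddA
AAAA
t=7: dAAA
AddA
ddAd
dAdA
dddA
t=8: dAdA
AAAd
dddd
dAdA
dddA
t=9: AAdA
ddAd
Addd
dAdA
dddA
t=10: AAdA
ddAd
Addd
dAAA
dAAd
t=11: AAdd
dddA
AddA
dAAA
dAAd
t=12: AAdd
dddA
dddA
AdAA
AAAd
t=13: AAdd
dddd
ddAd
AdAd
AAAd
t=14: AAdd
dddd
dAAd
dAdd
AdAd
t=15: AAdd
ddAd
dddA
dAAd
AdAd
t=16: AAdd
AdAd
AAdA
AAAd
AdAd
t=17: AAAd
AAdA
AAAA
AAAd
AdAd
t=18: AAAd
dAdA
ddAA
dAAd
AdAd
t=19: AdAd
AdAA
dAAA
dAAd
AdAd
t=20: AdAd
ddAA
AdAA
AAAd
AdAd
t=21: AAAd
AAdA
AAAA
AAAd
AdAd
t=22: AAAd
dAdA
ddAA
dAAd
AdAd
t=23: AAAd
dAdA
dAAA
Addd
AAAd
t=24: AAAd
dAdA
AAAA
dAdd
dAAd

0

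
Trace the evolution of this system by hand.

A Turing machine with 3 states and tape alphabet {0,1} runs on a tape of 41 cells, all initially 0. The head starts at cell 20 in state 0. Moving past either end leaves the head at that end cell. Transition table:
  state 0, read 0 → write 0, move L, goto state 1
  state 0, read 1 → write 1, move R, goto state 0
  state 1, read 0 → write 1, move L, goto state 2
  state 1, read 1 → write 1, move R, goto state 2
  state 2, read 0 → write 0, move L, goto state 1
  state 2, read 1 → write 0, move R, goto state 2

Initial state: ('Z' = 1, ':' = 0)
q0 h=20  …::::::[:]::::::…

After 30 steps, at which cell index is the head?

2

k=0  q0 h=20  …::::::[:]::::::…
k=1  q1 h=19  …::::::[:]::::::…
k=2  q2 h=18  …::::::[:]Z:::::…
k=3  q1 h=17  …::::::[:]:Z::::…
k=4  q2 h=16  …::::::[:]Z:Z:::…
k=5  q1 h=15  …::::::[:]:Z:Z::…
k=6  q2 h=14  …::::::[:]Z:Z:Z:…
k=7  q1 h=13  …::::::[:]:Z:Z:Z…
k=8  q2 h=12  …::::::[:]Z:Z:Z:…
k=9  q1 h=11  …::::::[:]:Z:Z:Z…
k=10  q2 h=10  …::::::[:]Z:Z:Z:…
k=11  q1 h= 9  …::::::[:]:Z:Z:Z…
k=12  q2 h= 8  …::::::[:]Z:Z:Z:…
k=13  q1 h= 7  …::::::[:]:Z:Z:Z…
k=14  q2 h= 6  |::::::[:]Z:Z:Z:…
k=15  q1 h= 5  |:::::[:]:Z:Z:Z…
k=16  q2 h= 4  |::::[:]Z:Z:Z:…
k=17  q1 h= 3  |:::[:]:Z:Z:Z…
k=18  q2 h= 2  |::[:]Z:Z:Z:…
k=19  q1 h= 1  |:[:]:Z:Z:Z…
k=20  q2 h= 0  |[:]Z:Z:Z:…
k=21  q1 h= 0  |[:]Z:Z:Z:…
k=22  q2 h= 0  |[Z]Z:Z:Z:…
k=23  q2 h= 1  |:[Z]:Z:Z:Z…
k=24  q2 h= 2  |::[:]Z:Z:Z:…
k=25  q1 h= 1  |:[:]:Z:Z:Z…
k=26  q2 h= 0  |[:]Z:Z:Z:…
k=27  q1 h= 0  |[:]Z:Z:Z:…
k=28  q2 h= 0  |[Z]Z:Z:Z:…
k=29  q2 h= 1  |:[Z]:Z:Z:Z…
k=30  q2 h= 2  |::[:]Z:Z:Z:…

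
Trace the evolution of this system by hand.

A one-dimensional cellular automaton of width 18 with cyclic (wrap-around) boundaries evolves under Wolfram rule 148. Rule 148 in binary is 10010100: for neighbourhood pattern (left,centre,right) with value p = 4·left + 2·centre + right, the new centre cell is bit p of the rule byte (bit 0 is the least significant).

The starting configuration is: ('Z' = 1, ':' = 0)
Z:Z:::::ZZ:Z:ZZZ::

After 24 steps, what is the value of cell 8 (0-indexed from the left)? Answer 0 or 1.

1

step 0: Z:Z:::::ZZ:Z:ZZZ::
step 1: Z:ZZ:::::::Z::Z:Z:
step 2: Z:::Z::::::ZZ:Z:Z:
step 3: ZZ::ZZ::::::::Z:Z:
step 4: ::Z:::Z:::::::Z:Z:
step 5: ::ZZ::ZZ::::::Z:ZZ
step 6: Z:::Z:::Z:::::Z:::
step 7: ZZ::ZZ::ZZ::::ZZ::
step 8: ::Z:::Z:::Z:::::Z:
step 9: ::ZZ::ZZ::ZZ::::ZZ
step 10: Z:::Z:::Z:::Z:::::
step 11: ZZ::ZZ::ZZ::ZZ::::
step 12: ::Z:::Z:::Z:::Z:::
step 13: ::ZZ::ZZ::ZZ::ZZ::
step 14: ::::Z:::Z:::Z:::Z:
step 15: ::::ZZ::ZZ::ZZ::ZZ
step 16: Z:::::Z:::Z:::Z:::
step 17: ZZ::::ZZ::ZZ::ZZ::
step 18: ::Z:::::Z:::Z:::Z:
step 19: ::ZZ::::ZZ::ZZ::ZZ
step 20: Z:::Z:::::Z:::Z:::
step 21: ZZ::ZZ::::ZZ::ZZ::
step 22: ::Z:::Z:::::Z:::Z:
step 23: ::ZZ::ZZ::::ZZ::ZZ
step 24: Z:::Z:::Z:::::Z:::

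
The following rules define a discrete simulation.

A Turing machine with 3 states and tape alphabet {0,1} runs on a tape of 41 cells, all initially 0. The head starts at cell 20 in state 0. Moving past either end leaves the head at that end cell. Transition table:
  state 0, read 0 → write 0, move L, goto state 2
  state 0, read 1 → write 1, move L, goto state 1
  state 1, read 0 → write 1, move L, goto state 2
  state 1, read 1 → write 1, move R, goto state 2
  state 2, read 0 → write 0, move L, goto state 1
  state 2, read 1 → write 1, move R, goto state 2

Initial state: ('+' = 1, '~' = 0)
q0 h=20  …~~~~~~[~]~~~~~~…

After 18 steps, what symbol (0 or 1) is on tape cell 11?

0

k=0  q0 h=20  …~~~~~~[~]~~~~~~…
k=1  q2 h=19  …~~~~~~[~]~~~~~~…
k=2  q1 h=18  …~~~~~~[~]~~~~~~…
k=3  q2 h=17  …~~~~~~[~]+~~~~~…
k=4  q1 h=16  …~~~~~~[~]~+~~~~…
k=5  q2 h=15  …~~~~~~[~]+~+~~~…
k=6  q1 h=14  …~~~~~~[~]~+~+~~…
k=7  q2 h=13  …~~~~~~[~]+~+~+~…
k=8  q1 h=12  …~~~~~~[~]~+~+~+…
k=9  q2 h=11  …~~~~~~[~]+~+~+~…
k=10  q1 h=10  …~~~~~~[~]~+~+~+…
k=11  q2 h= 9  …~~~~~~[~]+~+~+~…
k=12  q1 h= 8  …~~~~~~[~]~+~+~+…
k=13  q2 h= 7  …~~~~~~[~]+~+~+~…
k=14  q1 h= 6  |~~~~~~[~]~+~+~+…
k=15  q2 h= 5  |~~~~~[~]+~+~+~…
k=16  q1 h= 4  |~~~~[~]~+~+~+…
k=17  q2 h= 3  |~~~[~]+~+~+~…
k=18  q1 h= 2  |~~[~]~+~+~+…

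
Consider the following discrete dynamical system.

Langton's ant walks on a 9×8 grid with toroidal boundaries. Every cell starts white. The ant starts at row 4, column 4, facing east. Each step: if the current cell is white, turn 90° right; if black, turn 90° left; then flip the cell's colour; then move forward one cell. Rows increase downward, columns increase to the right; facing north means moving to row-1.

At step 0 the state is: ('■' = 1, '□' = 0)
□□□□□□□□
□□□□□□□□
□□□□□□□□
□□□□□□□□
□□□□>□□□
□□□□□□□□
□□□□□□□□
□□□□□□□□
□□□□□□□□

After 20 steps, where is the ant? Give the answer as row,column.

2,2

gen 0: □□□□□□□□
□□□□□□□□
□□□□□□□□
□□□□□□□□
□□□□>□□□
□□□□□□□□
□□□□□□□□
□□□□□□□□
□□□□□□□□
gen 1: □□□□□□□□
□□□□□□□□
□□□□□□□□
□□□□□□□□
□□□□■□□□
□□□□v□□□
□□□□□□□□
□□□□□□□□
□□□□□□□□
gen 2: □□□□□□□□
□□□□□□□□
□□□□□□□□
□□□□□□□□
□□□□■□□□
□□□<■□□□
□□□□□□□□
□□□□□□□□
□□□□□□□□
gen 3: □□□□□□□□
□□□□□□□□
□□□□□□□□
□□□□□□□□
□□□^■□□□
□□□■■□□□
□□□□□□□□
□□□□□□□□
□□□□□□□□
gen 4: □□□□□□□□
□□□□□□□□
□□□□□□□□
□□□□□□□□
□□□■>□□□
□□□■■□□□
□□□□□□□□
□□□□□□□□
□□□□□□□□
gen 5: □□□□□□□□
□□□□□□□□
□□□□□□□□
□□□□^□□□
□□□■□□□□
□□□■■□□□
□□□□□□□□
□□□□□□□□
□□□□□□□□
gen 6: □□□□□□□□
□□□□□□□□
□□□□□□□□
□□□□■>□□
□□□■□□□□
□□□■■□□□
□□□□□□□□
□□□□□□□□
□□□□□□□□
gen 7: □□□□□□□□
□□□□□□□□
□□□□□□□□
□□□□■■□□
□□□■□v□□
□□□■■□□□
□□□□□□□□
□□□□□□□□
□□□□□□□□
gen 8: □□□□□□□□
□□□□□□□□
□□□□□□□□
□□□□■■□□
□□□■<■□□
□□□■■□□□
□□□□□□□□
□□□□□□□□
□□□□□□□□
gen 9: □□□□□□□□
□□□□□□□□
□□□□□□□□
□□□□^■□□
□□□■■■□□
□□□■■□□□
□□□□□□□□
□□□□□□□□
□□□□□□□□
gen 10: □□□□□□□□
□□□□□□□□
□□□□□□□□
□□□<□■□□
□□□■■■□□
□□□■■□□□
□□□□□□□□
□□□□□□□□
□□□□□□□□
gen 11: □□□□□□□□
□□□□□□□□
□□□^□□□□
□□□■□■□□
□□□■■■□□
□□□■■□□□
□□□□□□□□
□□□□□□□□
□□□□□□□□
gen 12: □□□□□□□□
□□□□□□□□
□□□■>□□□
□□□■□■□□
□□□■■■□□
□□□■■□□□
□□□□□□□□
□□□□□□□□
□□□□□□□□
gen 13: □□□□□□□□
□□□□□□□□
□□□■■□□□
□□□■v■□□
□□□■■■□□
□□□■■□□□
□□□□□□□□
□□□□□□□□
□□□□□□□□
gen 14: □□□□□□□□
□□□□□□□□
□□□■■□□□
□□□<■■□□
□□□■■■□□
□□□■■□□□
□□□□□□□□
□□□□□□□□
□□□□□□□□
gen 15: □□□□□□□□
□□□□□□□□
□□□■■□□□
□□□□■■□□
□□□v■■□□
□□□■■□□□
□□□□□□□□
□□□□□□□□
□□□□□□□□
gen 16: □□□□□□□□
□□□□□□□□
□□□■■□□□
□□□□■■□□
□□□□>■□□
□□□■■□□□
□□□□□□□□
□□□□□□□□
□□□□□□□□
gen 17: □□□□□□□□
□□□□□□□□
□□□■■□□□
□□□□^■□□
□□□□□■□□
□□□■■□□□
□□□□□□□□
□□□□□□□□
□□□□□□□□
gen 18: □□□□□□□□
□□□□□□□□
□□□■■□□□
□□□<□■□□
□□□□□■□□
□□□■■□□□
□□□□□□□□
□□□□□□□□
□□□□□□□□
gen 19: □□□□□□□□
□□□□□□□□
□□□^■□□□
□□□■□■□□
□□□□□■□□
□□□■■□□□
□□□□□□□□
□□□□□□□□
□□□□□□□□
gen 20: □□□□□□□□
□□□□□□□□
□□<□■□□□
□□□■□■□□
□□□□□■□□
□□□■■□□□
□□□□□□□□
□□□□□□□□
□□□□□□□□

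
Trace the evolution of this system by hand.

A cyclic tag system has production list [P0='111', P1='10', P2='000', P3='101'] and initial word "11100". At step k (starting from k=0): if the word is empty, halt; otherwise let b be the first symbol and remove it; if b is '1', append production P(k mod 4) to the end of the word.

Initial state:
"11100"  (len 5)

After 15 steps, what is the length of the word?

step 0: "11100"  (len 5)
step 1: "1100111"  (len 7)
step 2: "10011110"  (len 8)
step 3: "0011110000"  (len 10)
step 4: "011110000"  (len 9)
step 5: "11110000"  (len 8)
step 6: "111000010"  (len 9)
step 7: "11000010000"  (len 11)
step 8: "1000010000101"  (len 13)
step 9: "000010000101111"  (len 15)
step 10: "00010000101111"  (len 14)
step 11: "0010000101111"  (len 13)
step 12: "010000101111"  (len 12)
step 13: "10000101111"  (len 11)
step 14: "000010111110"  (len 12)
step 15: "00010111110"  (len 11)

11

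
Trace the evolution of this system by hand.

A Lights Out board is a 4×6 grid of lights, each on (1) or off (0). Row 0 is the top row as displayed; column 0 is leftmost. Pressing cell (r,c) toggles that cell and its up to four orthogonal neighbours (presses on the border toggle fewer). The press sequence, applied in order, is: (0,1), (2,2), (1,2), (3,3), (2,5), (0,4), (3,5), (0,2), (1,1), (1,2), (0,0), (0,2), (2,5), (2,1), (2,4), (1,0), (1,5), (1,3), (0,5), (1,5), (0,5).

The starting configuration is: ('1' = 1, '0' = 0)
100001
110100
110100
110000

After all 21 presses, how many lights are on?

step 0: 100001
110100
110100
110000
step 1: 011001
100100
110100
110000
step 2: 011001
101100
101000
111000
step 3: 010001
110000
100000
111000
step 4: 010001
110000
100100
110110
step 5: 010001
110001
100111
110111
step 6: 010110
110011
100111
110111
step 7: 010110
110011
100110
110100
step 8: 001010
111011
100110
110100
step 9: 011010
000011
110110
110100
step 10: 010010
011111
111110
110100
step 11: 100010
111111
111110
110100
step 12: 111110
110111
111110
110100
step 13: 111110
110110
111101
110101
step 14: 111110
100110
000101
100101
step 15: 111110
100100
000010
100111
step 16: 011110
010100
100010
100111
step 17: 011111
010111
100011
100111
step 18: 011011
011001
100111
100111
step 19: 011000
011000
100111
100111
step 20: 011001
011011
100110
100111
step 21: 011010
011010
100110
100111

13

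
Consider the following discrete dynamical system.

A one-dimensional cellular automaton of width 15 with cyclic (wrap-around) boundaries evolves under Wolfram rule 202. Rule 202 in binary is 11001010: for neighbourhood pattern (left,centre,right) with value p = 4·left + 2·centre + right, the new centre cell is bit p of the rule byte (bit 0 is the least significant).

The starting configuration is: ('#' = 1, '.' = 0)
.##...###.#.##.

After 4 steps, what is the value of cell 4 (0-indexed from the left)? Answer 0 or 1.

k=0  .##...###.#.##.
k=1  ###..####...##.
k=2  ###.#####..###.
k=3  ###.#####.####.
k=4  ###.#####.####.

1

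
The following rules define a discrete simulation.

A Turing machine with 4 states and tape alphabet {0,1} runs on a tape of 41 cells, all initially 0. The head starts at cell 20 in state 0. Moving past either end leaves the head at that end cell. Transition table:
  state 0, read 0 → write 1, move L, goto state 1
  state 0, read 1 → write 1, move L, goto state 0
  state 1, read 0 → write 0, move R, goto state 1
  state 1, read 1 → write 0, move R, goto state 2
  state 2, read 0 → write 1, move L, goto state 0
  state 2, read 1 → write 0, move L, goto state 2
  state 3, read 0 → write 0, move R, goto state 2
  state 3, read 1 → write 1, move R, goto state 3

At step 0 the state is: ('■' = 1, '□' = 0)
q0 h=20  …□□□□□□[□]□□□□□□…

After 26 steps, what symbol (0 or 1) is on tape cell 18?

0

t=0: q0 h=20  …□□□□□□[□]□□□□□□…
t=1: q1 h=19  …□□□□□□[□]■□□□□□…
t=2: q1 h=20  …□□□□□□[■]□□□□□□…
t=3: q2 h=21  …□□□□□□[□]□□□□□□…
t=4: q0 h=20  …□□□□□□[□]■□□□□□…
t=5: q1 h=19  …□□□□□□[□]■■□□□□…
t=6: q1 h=20  …□□□□□□[■]■□□□□□…
t=7: q2 h=21  …□□□□□□[■]□□□□□□…
t=8: q2 h=20  …□□□□□□[□]□□□□□□…
t=9: q0 h=19  …□□□□□□[□]■□□□□□…
t=10: q1 h=18  …□□□□□□[□]■■□□□□…
t=11: q1 h=19  …□□□□□□[■]■□□□□□…
t=12: q2 h=20  …□□□□□□[■]□□□□□□…
t=13: q2 h=19  …□□□□□□[□]□□□□□□…
t=14: q0 h=18  …□□□□□□[□]■□□□□□…
t=15: q1 h=17  …□□□□□□[□]■■□□□□…
t=16: q1 h=18  …□□□□□□[■]■□□□□□…
t=17: q2 h=19  …□□□□□□[■]□□□□□□…
t=18: q2 h=18  …□□□□□□[□]□□□□□□…
t=19: q0 h=17  …□□□□□□[□]■□□□□□…
t=20: q1 h=16  …□□□□□□[□]■■□□□□…
t=21: q1 h=17  …□□□□□□[■]■□□□□□…
t=22: q2 h=18  …□□□□□□[■]□□□□□□…
t=23: q2 h=17  …□□□□□□[□]□□□□□□…
t=24: q0 h=16  …□□□□□□[□]■□□□□□…
t=25: q1 h=15  …□□□□□□[□]■■□□□□…
t=26: q1 h=16  …□□□□□□[■]■□□□□□…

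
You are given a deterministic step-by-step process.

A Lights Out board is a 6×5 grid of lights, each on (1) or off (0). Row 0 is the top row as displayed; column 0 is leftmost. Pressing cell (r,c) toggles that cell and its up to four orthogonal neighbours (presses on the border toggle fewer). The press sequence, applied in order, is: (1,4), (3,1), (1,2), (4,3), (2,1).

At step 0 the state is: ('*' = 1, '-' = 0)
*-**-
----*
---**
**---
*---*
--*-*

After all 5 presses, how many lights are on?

step 0: *-**-
----*
---**
**---
*---*
--*-*
step 1: *-***
---*-
---*-
**---
*---*
--*-*
step 2: *-***
---*-
-*-*-
--*--
**--*
--*-*
step 3: *--**
-**--
-***-
--*--
**--*
--*-*
step 4: *--**
-**--
-***-
--**-
****-
--***
step 5: *--**
--*--
*--*-
-***-
****-
--***

16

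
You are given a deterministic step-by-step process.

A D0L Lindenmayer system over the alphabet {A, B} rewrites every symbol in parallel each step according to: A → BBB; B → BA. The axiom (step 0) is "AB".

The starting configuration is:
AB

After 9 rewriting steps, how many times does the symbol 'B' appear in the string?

0) AB
1) BBBBA
2) BABABABABBB
3) BABBBBABBBBABBBBABBBBABABA
4) BABBBBABABABABBBBABABABABBBBABABABABBBBABABABABBBBABBBBABBB
5) BABBBBABABABABBBBABBBBABBBBABBBBABABABABBBBABBBBABBBBABBBB…ABBBBABABABABBBBABBBBABBBBABBBBABABABABBBBABABABABBBBABABA  (len 137)
6) BABBBBABABABABBBBABBBBABBBBABBBBABABABABBBBABABABABBBBABAB…BBABBBBABBBBABABABABBBBABBBBABBBBABBBBABABABABBBBABBBBABBB  (len 314)
7) BABBBBABABABABBBBABBBBABBBBABBBBABABABABBBBABABABABBBBABAB…ABBBBABABABABBBBABBBBABBBBABBBBABABABABBBBABABABABBBBABABA  (len 725)
8) BABBBBABABABABBBBABBBBABBBBABBBBABABABABBBBABABABABBBBABAB…BBABBBBABBBBABABABABBBBABBBBABBBBABBBBABABABABBBBABBBBABBB  (len 1667)
9) BABBBBABABABABBBBABBBBABBBBABBBBABABABABBBBABABABABBBBABAB…ABBBBABABABABBBBABBBBABBBBABBBBABABABABBBBABABABABBBBABABA  (len 3842)

2683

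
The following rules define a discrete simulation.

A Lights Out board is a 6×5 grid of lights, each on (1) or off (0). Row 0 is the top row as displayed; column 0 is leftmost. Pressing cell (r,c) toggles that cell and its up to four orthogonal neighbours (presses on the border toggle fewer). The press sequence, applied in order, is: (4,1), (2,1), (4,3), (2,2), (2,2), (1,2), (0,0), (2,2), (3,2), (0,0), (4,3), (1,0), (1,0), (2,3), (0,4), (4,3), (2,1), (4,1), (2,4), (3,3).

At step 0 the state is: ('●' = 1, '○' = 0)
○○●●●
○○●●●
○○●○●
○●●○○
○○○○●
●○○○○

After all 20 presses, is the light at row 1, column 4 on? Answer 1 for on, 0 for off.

1

step 0: ○○●●●
○○●●●
○○●○●
○●●○○
○○○○●
●○○○○
step 1: ○○●●●
○○●●●
○○●○●
○○●○○
●●●○●
●●○○○
step 2: ○○●●●
○●●●●
●●○○●
○●●○○
●●●○●
●●○○○
step 3: ○○●●●
○●●●●
●●○○●
○●●●○
●●○●○
●●○●○
step 4: ○○●●●
○●○●●
●○●●●
○●○●○
●●○●○
●●○●○
step 5: ○○●●●
○●●●●
●●○○●
○●●●○
●●○●○
●●○●○
step 6: ○○○●●
○○○○●
●●●○●
○●●●○
●●○●○
●●○●○
step 7: ●●○●●
●○○○●
●●●○●
○●●●○
●●○●○
●●○●○
step 8: ●●○●●
●○●○●
●○○●●
○●○●○
●●○●○
●●○●○
step 9: ●●○●●
●○●○●
●○●●●
○○●○○
●●●●○
●●○●○
step 10: ○○○●●
○○●○●
●○●●●
○○●○○
●●●●○
●●○●○
step 11: ○○○●●
○○●○●
●○●●●
○○●●○
●●○○●
●●○○○
step 12: ●○○●●
●●●○●
○○●●●
○○●●○
●●○○●
●●○○○
step 13: ○○○●●
○○●○●
●○●●●
○○●●○
●●○○●
●●○○○
step 14: ○○○●●
○○●●●
●○○○○
○○●○○
●●○○●
●●○○○
step 15: ○○○○○
○○●●○
●○○○○
○○●○○
●●○○●
●●○○○
step 16: ○○○○○
○○●●○
●○○○○
○○●●○
●●●●○
●●○●○
step 17: ○○○○○
○●●●○
○●●○○
○●●●○
●●●●○
●●○●○
step 18: ○○○○○
○●●●○
○●●○○
○○●●○
○○○●○
●○○●○
step 19: ○○○○○
○●●●●
○●●●●
○○●●●
○○○●○
●○○●○
step 20: ○○○○○
○●●●●
○●●○●
○○○○○
○○○○○
●○○●○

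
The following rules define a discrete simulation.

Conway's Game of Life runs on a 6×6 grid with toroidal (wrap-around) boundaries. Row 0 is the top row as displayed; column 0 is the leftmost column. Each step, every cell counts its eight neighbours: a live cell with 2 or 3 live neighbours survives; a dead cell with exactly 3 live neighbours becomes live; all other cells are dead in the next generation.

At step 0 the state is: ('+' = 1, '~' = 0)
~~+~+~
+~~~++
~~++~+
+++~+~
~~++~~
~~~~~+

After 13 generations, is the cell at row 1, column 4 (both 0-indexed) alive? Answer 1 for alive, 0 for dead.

step 0: ~~+~+~
+~~~++
~~++~+
+++~+~
~~++~~
~~~~~+
step 1: +~~++~
+++~~~
~~+~~~
+~~~++
+~++++
~~+~+~
step 2: +~~~+~
+~+~~+
~~++~~
+~+~~~
+~+~~~
+~+~~~
step 3: +~~+~~
+~+~++
+~++~+
~~+~~~
+~++~+
+~~+~~
step 4: +~++~~
~~+~~~
+~+~~~
~~~~~~
+~++++
+~~+~~
step 5: ~~++~~
~~+~~~
~+~~~~
+~+~+~
++++++
+~~~~~
step 6: ~+++~~
~+++~~
~+++~~
~~~~+~
~~+~+~
+~~~~~
step 7: +~~+~~
+~~~+~
~+~~+~
~+~~+~
~~~+~+
~~~~~~
step 8: ~~~~~+
++~++~
++~++~
+~++++
~~~~+~
~~~~+~
step 9: +~~+~+
~+~+~~
~~~~~~
+~+~~~
~~~~~~
~~~~++
step 10: +~++~+
+~+~+~
~++~~~
~~~~~~
~~~~~+
+~~~++
step 11: ~~+~~~
+~~~+~
~+++~~
~~~~~~
+~~~++
~+~+~~
step 12: ~+++~~
~~~~~~
~+++~~
++++++
+~~~++
++++++
step 13: ~~~~~+
~~~~~~
~~~~~+
~~~~~~
~~~~~~
~~~~~~

0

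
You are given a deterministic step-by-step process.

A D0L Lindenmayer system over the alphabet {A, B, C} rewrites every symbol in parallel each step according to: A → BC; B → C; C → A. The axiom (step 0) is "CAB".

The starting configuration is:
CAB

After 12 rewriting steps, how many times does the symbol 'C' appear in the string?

37

[0] CAB
[1] ABCC
[2] BCCAA
[3] CAABCBC
[4] ABCBCCACA
[5] BCCACAABCABC
[6] CAABCABCBCCABCCA
[7] ABCBCCABCCACAABCCAABC
[8] BCCACAABCCAABCABCBCCAABCBCCA
[9] CAABCABCBCCAABCBCCABCCACAABCBCCACAABC
[10] ABCBCCABCCACAABCBCCACAABCCAABCABCBCCACAABCABCBCCA
[11] BCCACAABCCAABCABCBCCACAABCABCBCCAABCBCCABCCACAABCABCBCCABCCACAABC
[12] CAABCABCBCCAABCBCCABCCACAABCABCBCCABCCACAABCBCCACAABCCAABCABCBCCABCCACAABCCAABCABCBCCA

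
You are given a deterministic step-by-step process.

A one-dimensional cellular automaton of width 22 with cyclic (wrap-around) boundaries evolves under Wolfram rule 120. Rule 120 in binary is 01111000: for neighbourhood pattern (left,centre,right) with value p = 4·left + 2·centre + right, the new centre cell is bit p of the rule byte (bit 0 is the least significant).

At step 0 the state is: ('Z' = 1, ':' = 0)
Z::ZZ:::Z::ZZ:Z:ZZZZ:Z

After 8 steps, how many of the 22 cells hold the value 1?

[0] Z::ZZ:::Z::ZZ:Z:ZZZZ:Z
[1] ZZ:ZZZ:::Z:ZZZ:ZZ::ZZZ
[2] :ZZZ:ZZ:::ZZ:ZZZZZ:Z::
[3] :Z:ZZZZZ::ZZZZ:::ZZ:Z:
[4] ::ZZ:::ZZ:Z::ZZ::ZZZ:Z
[5] Z:ZZZ::ZZZ:Z:ZZZ:Z:ZZ:
[6] :ZZ:ZZ:Z:ZZ:ZZ:ZZ:ZZZZ
[7] ZZZZZZZ:ZZZZZZZZZZZ::Z
[8] ::::::ZZZ:::::::::ZZ:Z

6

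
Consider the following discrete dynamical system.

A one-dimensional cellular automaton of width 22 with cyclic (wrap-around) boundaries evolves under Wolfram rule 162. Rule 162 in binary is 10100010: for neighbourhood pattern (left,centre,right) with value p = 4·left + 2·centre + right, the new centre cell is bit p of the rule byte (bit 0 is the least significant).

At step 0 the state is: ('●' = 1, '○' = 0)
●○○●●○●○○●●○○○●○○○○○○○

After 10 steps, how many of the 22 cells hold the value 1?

5

k=0  ●○○●●○●○○●●○○○●○○○○○○○
k=1  ○○●○○●○○●○○○○●○○○○○○○●
k=2  ○●○○●○○●○○○○●○○○○○○○●○
k=3  ●○○●○○●○○○○●○○○○○○○●○○
k=4  ○○●○○●○○○○●○○○○○○○●○○●
k=5  ○●○○●○○○○●○○○○○○○●○○●○
k=6  ●○○●○○○○●○○○○○○○●○○●○○
k=7  ○○●○○○○●○○○○○○○●○○●○○●
k=8  ○●○○○○●○○○○○○○●○○●○○●○
k=9  ●○○○○●○○○○○○○●○○●○○●○○
k=10  ○○○○●○○○○○○○●○○●○○●○○●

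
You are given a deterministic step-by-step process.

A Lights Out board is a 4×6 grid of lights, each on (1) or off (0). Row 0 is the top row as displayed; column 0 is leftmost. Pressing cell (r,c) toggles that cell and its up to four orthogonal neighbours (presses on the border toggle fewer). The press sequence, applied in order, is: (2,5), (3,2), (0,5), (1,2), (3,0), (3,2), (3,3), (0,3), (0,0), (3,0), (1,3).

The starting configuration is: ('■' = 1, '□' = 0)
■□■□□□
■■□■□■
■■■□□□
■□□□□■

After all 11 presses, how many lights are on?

13

0) ■□■□□□
■■□■□■
■■■□□□
■□□□□■
1) ■□■□□□
■■□■□□
■■■□■■
■□□□□□
2) ■□■□□□
■■□■□□
■■□□■■
■■■■□□
3) ■□■□■■
■■□■□■
■■□□■■
■■■■□□
4) ■□□□■■
■□■□□■
■■■□■■
■■■■□□
5) ■□□□■■
■□■□□■
□■■□■■
□□■■□□
6) ■□□□■■
■□■□□■
□■□□■■
□■□□□□
7) ■□□□■■
■□■□□■
□■□■■■
□■■■■□
8) ■□■■□■
■□■■□■
□■□■■■
□■■■■□
9) □■■■□■
□□■■□■
□■□■■■
□■■■■□
10) □■■■□■
□□■■□■
■■□■■■
■□■■■□
11) □■■□□■
□□□□■■
■■□□■■
■□■■■□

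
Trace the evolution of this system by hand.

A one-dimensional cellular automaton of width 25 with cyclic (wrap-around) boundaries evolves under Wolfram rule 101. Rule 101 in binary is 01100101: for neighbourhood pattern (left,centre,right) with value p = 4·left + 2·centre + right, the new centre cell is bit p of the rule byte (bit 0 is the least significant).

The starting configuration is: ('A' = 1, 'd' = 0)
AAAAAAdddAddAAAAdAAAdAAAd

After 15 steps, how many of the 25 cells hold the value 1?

11

[0] AAAAAAdddAddAAAAdAAAdAAAd
[1] dddddAdAdAdddddAAddAAddAA
[2] dAAAdAAAAAdAAAddAdddAdddA
[3] AddAAddddAAddAddAdAdAdAdA
[4] AdddAdAAddAddAddAAAAAAAAd
[5] AdAdAAdAddAddAdddddddddAA
[6] AAAAdAAAddAddAdAAAAAAAddd
[7] dddAAddAddAddAAddddddAdAd
[8] AAddAddAddAdddAdAAAAdAAAd
[9] dAddAddAddAdAdAAdddAAddAA
[10] AAddAddAddAAAAdAdAddAdddA
[11] dAddAddAdddddAAAAAddAdAdd
[12] dAddAddAdAAAdddddAddAAAdA
[13] AAddAddAAddAdAAAdAddddAAA
[14] dAddAdddAddAAddAAAdAAdddd
[15] dAddAdAdAdddAddddAAdAdAAA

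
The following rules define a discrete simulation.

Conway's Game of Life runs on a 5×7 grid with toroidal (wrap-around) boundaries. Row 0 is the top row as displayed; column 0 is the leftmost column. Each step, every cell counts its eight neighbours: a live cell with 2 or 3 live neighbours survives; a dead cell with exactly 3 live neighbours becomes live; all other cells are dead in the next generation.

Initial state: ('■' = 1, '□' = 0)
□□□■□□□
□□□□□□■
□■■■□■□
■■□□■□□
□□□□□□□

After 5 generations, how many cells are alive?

step 0: □□□■□□□
□□□□□□■
□■■■□■□
■■□□■□□
□□□□□□□
step 1: □□□□□□□
□□□■■□□
□■■■■■■
■■□■■□□
□□□□□□□
step 2: □□□□□□□
□□□□□□□
□■□□□□■
■■□□□□■
□□□□□□□
step 3: □□□□□□□
□□□□□□□
□■□□□□■
□■□□□□■
■□□□□□□
step 4: □□□□□□□
□□□□□□□
□□□□□□□
□■□□□□■
■□□□□□□
step 5: □□□□□□□
□□□□□□□
□□□□□□□
■□□□□□□
■□□□□□□

2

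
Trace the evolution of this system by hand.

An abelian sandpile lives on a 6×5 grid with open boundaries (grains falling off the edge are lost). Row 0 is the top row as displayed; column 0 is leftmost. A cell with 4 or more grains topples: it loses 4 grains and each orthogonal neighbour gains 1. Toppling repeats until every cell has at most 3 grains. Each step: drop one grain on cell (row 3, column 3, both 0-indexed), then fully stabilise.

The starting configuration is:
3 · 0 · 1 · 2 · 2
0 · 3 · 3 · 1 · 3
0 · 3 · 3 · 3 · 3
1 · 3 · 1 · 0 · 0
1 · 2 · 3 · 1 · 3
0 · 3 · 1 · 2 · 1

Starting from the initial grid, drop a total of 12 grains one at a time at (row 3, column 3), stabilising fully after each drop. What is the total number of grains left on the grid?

t=0: 3 · 0 · 1 · 2 · 2
0 · 3 · 3 · 1 · 3
0 · 3 · 3 · 3 · 3
1 · 3 · 1 · 0 · 0
1 · 2 · 3 · 1 · 3
0 · 3 · 1 · 2 · 1
t=1: 3 · 0 · 1 · 2 · 2
0 · 3 · 3 · 1 · 3
0 · 3 · 3 · 3 · 3
1 · 3 · 1 · 1 · 0
1 · 2 · 3 · 1 · 3
0 · 3 · 1 · 2 · 1
t=2: 3 · 0 · 1 · 2 · 2
0 · 3 · 3 · 1 · 3
0 · 3 · 3 · 3 · 3
1 · 3 · 1 · 2 · 0
1 · 2 · 3 · 1 · 3
0 · 3 · 1 · 2 · 1
t=3: 3 · 0 · 1 · 2 · 2
0 · 3 · 3 · 1 · 3
0 · 3 · 3 · 3 · 3
1 · 3 · 1 · 3 · 0
1 · 2 · 3 · 1 · 3
0 · 3 · 1 · 2 · 1
t=4: 3 · 1 · 2 · 3 · 3
1 · 1 · 2 · 0 · 1
1 · 2 · 3 · 3 · 1
2 · 2 · 1 · 2 · 2
2 · 1 · 1 · 3 · 3
1 · 0 · 3 · 2 · 1
t=5: 3 · 1 · 2 · 3 · 3
1 · 1 · 2 · 0 · 1
1 · 2 · 3 · 3 · 1
2 · 2 · 1 · 3 · 2
2 · 1 · 1 · 3 · 3
1 · 0 · 3 · 2 · 1
t=6: 3 · 1 · 2 · 3 · 3
1 · 1 · 3 · 1 · 1
1 · 3 · 0 · 1 · 3
2 · 2 · 3 · 3 · 0
2 · 1 · 2 · 1 · 1
1 · 0 · 3 · 3 · 2
t=7: 3 · 1 · 2 · 3 · 3
1 · 1 · 3 · 1 · 1
1 · 3 · 1 · 2 · 3
2 · 3 · 0 · 1 · 1
2 · 1 · 3 · 2 · 1
1 · 0 · 3 · 3 · 2
t=8: 3 · 1 · 2 · 3 · 3
1 · 1 · 3 · 1 · 1
1 · 3 · 1 · 2 · 3
2 · 3 · 0 · 2 · 1
2 · 1 · 3 · 2 · 1
1 · 0 · 3 · 3 · 2
t=9: 3 · 1 · 2 · 3 · 3
1 · 1 · 3 · 1 · 1
1 · 3 · 1 · 2 · 3
2 · 3 · 0 · 3 · 1
2 · 1 · 3 · 2 · 1
1 · 0 · 3 · 3 · 2
t=10: 3 · 1 · 2 · 3 · 3
1 · 1 · 3 · 1 · 1
1 · 3 · 1 · 3 · 3
2 · 3 · 1 · 0 · 2
2 · 1 · 3 · 3 · 1
1 · 0 · 3 · 3 · 2
t=11: 3 · 1 · 2 · 3 · 3
1 · 1 · 3 · 1 · 1
1 · 3 · 1 · 3 · 3
2 · 3 · 1 · 1 · 2
2 · 1 · 3 · 3 · 1
1 · 0 · 3 · 3 · 2
t=12: 3 · 1 · 2 · 3 · 3
1 · 1 · 3 · 1 · 1
1 · 3 · 1 · 3 · 3
2 · 3 · 1 · 2 · 2
2 · 1 · 3 · 3 · 1
1 · 0 · 3 · 3 · 2

59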